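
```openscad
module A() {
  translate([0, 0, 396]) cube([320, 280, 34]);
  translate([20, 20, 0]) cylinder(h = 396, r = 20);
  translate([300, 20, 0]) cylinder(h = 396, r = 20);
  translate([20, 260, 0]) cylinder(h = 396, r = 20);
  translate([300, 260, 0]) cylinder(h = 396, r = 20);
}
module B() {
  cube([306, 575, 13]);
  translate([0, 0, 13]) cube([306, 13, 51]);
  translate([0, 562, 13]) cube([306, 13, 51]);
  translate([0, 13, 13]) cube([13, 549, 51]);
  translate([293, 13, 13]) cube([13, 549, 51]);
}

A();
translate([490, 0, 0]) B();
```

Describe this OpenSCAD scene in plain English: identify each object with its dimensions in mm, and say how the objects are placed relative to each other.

A is a simple wooden stool: a rectangular seat 320 mm (x) by 280 mm (y), 34 mm thick, top face at z = 430 mm, on four round legs, each 40 mm in diameter. The legs rest on z = 0, each leg's axis is inset half a diameter from the nearest pair of seat edges (so the leg's bounding box is flush with the corner).

B is an open-topped rectangular box: outside dimensions 306×575×64 mm, with a uniform wall and base thickness of 13 mm. The base is a full 306×575 slab on the floor; four walls sit on top of the base. The front and back walls (the −y and +y sides) span the full width; the two side walls fit between them.

The open box is on the floor beside the stool on its +x side.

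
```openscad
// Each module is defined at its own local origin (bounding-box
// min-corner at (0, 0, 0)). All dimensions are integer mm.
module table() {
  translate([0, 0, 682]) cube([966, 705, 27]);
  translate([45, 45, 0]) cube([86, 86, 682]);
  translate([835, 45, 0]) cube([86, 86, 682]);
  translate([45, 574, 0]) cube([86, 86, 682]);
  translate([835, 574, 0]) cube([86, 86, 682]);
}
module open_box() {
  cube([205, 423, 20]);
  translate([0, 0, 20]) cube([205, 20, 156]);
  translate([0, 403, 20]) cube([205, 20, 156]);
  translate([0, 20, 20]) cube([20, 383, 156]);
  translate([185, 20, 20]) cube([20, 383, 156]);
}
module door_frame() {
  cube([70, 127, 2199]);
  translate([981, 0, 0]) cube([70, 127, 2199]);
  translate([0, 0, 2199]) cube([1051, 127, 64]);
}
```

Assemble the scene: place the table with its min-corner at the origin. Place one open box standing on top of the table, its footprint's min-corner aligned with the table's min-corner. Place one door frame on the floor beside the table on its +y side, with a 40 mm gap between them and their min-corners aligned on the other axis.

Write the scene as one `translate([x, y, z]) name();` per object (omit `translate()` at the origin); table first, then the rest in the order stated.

table();
translate([0, 0, 709]) open_box();
translate([0, 745, 0]) door_frame();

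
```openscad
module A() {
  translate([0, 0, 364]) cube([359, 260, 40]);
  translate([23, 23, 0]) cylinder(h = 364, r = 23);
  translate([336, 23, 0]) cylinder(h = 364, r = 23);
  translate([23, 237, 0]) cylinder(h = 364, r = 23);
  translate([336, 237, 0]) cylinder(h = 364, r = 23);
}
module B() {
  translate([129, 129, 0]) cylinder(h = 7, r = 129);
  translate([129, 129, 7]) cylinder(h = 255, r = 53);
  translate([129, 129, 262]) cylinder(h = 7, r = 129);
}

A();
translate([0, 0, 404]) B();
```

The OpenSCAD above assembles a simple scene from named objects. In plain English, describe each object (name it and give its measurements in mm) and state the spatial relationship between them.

A is a four-legged stool. The seat is a 359×260×40 mm slab whose top surface is at z = 404 mm; four round legs, each 46 mm in diameter, run from the floor (z = 0) to the underside of the seat, each leg's axis is inset half a diameter from the nearest pair of seat edges (so the leg's bounding box is flush with the corner).

B is a spool: two coaxial disc flanges of radius 129 mm and thickness 7 mm, joined by a core cylinder of radius 53 mm and height 255 mm. The lower flange rests on z = 0 and the three cylinders share a vertical axis.

The spool is on top of the stool.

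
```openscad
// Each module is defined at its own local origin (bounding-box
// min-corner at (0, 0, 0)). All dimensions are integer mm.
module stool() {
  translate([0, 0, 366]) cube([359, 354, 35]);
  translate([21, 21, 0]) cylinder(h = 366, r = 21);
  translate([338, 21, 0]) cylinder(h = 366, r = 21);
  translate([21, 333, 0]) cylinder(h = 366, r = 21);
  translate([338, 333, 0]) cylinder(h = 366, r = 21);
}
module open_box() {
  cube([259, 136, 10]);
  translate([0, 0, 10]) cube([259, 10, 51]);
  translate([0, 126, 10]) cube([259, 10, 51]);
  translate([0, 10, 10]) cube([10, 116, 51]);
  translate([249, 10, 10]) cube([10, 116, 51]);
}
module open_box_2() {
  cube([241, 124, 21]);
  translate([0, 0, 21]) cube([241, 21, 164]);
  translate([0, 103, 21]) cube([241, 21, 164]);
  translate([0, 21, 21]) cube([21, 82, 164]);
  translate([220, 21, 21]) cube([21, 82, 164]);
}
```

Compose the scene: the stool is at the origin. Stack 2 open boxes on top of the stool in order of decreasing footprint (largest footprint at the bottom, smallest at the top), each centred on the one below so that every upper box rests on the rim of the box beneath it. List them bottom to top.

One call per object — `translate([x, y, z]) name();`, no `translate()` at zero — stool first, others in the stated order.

stool();
translate([50, 109, 401]) open_box();
translate([59, 115, 462]) open_box_2();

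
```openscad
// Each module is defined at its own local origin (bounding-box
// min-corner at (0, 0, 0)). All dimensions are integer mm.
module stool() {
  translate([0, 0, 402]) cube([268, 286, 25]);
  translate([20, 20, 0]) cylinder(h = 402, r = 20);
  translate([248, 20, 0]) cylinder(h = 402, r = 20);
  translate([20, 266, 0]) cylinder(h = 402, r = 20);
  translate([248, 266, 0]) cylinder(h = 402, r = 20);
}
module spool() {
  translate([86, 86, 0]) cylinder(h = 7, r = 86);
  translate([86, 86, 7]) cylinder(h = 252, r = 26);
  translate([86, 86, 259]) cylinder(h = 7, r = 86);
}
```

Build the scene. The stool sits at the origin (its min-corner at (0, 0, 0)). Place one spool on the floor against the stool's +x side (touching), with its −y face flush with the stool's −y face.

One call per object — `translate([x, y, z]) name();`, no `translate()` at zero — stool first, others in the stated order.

stool();
translate([268, 0, 0]) spool();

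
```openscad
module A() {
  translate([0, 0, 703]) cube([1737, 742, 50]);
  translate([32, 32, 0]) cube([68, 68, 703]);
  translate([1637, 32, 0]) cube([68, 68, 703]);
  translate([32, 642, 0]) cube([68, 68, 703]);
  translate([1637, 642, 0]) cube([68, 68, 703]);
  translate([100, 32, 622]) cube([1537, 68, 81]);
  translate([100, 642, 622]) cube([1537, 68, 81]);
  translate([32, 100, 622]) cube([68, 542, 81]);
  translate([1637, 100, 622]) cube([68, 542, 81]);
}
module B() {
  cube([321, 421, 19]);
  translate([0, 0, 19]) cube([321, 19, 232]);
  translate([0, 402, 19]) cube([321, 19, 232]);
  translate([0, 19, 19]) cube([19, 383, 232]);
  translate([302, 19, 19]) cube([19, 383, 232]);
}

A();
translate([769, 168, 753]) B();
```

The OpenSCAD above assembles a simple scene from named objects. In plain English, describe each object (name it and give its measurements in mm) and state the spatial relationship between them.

A is a table with a 1737×742 mm rectangular top, 50 mm thick, top surface at z = 753 mm, supported by four 68×68 mm square legs, each inset 32 mm from the nearest pair of top edges, running from the floor. Four apron rails, 68 mm thick and 81 mm tall, run between adjacent legs with their top edges flush with the underside of the top and their outer faces flush with the legs' outer faces.

B is an open storage box with external size 321×421×251 mm and wall thickness 19 mm (the base is also 19 mm thick). The base covers the whole footprint; the four walls stand on the base, with the y-facing walls full-width and the x-facing walls fitting between their inner faces.

The open box is on top of the table.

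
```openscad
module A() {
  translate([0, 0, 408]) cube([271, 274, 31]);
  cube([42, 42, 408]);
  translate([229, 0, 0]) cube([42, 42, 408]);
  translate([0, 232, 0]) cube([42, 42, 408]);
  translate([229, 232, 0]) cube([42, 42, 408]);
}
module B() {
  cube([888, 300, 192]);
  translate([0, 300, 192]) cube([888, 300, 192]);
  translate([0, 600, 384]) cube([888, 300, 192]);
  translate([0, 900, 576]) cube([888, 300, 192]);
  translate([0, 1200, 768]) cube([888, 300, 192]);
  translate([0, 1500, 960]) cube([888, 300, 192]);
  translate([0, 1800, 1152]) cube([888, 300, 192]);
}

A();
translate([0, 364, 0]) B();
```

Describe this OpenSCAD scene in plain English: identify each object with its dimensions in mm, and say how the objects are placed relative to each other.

A is a four-legged stool. The seat is 271×274 mm, 31 mm thick, top at z = 439 mm. It stands on four square legs, each 42×42 mm in cross-section, from z = 0 to the seat underside, each flush with a corner of the seat.

B is a straight staircase of 7 solid steps. Each step is 888 mm wide (x), 300 mm deep (y, the going) and 192 mm tall (the rise). The first step rests on the floor; each subsequent step sits one going further in +y and one rise higher in +z, directly behind and above the previous step with no overlap.

The staircase is on the floor beside the stool on its +y side.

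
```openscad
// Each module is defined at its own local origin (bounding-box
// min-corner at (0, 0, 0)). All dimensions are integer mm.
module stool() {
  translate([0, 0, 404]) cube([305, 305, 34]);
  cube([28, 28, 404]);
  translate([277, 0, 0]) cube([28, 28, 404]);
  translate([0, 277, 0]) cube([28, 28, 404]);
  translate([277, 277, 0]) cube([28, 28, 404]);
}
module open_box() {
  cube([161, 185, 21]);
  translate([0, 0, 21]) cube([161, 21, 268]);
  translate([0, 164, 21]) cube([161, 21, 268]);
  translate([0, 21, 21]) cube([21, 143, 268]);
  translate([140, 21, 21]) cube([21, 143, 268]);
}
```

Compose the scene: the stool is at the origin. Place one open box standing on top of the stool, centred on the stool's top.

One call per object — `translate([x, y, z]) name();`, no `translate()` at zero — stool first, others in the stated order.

stool();
translate([72, 60, 438]) open_box();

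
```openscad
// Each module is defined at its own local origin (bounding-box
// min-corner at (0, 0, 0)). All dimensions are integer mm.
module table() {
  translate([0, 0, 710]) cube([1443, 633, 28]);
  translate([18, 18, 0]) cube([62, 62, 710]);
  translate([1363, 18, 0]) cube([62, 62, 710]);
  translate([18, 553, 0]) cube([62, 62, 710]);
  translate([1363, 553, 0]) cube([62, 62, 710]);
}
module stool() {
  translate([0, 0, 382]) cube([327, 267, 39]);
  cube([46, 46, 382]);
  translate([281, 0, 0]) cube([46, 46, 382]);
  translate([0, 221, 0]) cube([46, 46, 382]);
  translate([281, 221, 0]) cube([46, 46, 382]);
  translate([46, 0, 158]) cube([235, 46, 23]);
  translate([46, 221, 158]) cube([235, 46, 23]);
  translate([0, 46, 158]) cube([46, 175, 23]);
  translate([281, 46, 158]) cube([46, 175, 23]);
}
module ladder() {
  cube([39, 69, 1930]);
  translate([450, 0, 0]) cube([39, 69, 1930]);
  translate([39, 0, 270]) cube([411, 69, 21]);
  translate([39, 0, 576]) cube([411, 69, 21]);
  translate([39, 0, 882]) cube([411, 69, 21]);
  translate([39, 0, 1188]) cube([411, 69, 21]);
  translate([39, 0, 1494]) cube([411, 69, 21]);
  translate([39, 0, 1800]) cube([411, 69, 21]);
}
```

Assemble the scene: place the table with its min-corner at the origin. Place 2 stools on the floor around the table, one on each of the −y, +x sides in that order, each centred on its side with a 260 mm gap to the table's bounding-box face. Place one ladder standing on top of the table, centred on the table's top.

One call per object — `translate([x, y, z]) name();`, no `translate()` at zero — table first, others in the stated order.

table();
translate([558, -527, 0]) stool();
translate([1703, 183, 0]) stool();
translate([477, 282, 738]) ladder();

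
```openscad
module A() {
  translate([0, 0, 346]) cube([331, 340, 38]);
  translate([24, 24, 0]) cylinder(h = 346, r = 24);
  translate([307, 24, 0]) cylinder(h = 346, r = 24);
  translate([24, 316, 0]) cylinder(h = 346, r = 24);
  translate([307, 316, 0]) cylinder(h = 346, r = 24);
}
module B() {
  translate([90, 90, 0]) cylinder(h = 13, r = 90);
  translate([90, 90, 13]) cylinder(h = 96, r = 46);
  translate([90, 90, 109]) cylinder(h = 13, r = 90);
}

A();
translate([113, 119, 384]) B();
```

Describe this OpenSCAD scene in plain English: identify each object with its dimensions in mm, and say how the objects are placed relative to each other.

A is a four-legged stool. The seat is 331×340 mm, 38 mm thick, top at z = 384 mm. It stands on four round legs, each 48 mm in diameter, from z = 0 to the seat underside, each leg's axis is inset half a diameter from the nearest pair of seat edges (so the leg's bounding box is flush with the corner).

B is a spool: two coaxial disc flanges of radius 90 mm and thickness 13 mm, joined by a core cylinder of radius 46 mm and height 96 mm. The lower flange rests on z = 0 and the three cylinders share a vertical axis.

The spool is on top of the stool.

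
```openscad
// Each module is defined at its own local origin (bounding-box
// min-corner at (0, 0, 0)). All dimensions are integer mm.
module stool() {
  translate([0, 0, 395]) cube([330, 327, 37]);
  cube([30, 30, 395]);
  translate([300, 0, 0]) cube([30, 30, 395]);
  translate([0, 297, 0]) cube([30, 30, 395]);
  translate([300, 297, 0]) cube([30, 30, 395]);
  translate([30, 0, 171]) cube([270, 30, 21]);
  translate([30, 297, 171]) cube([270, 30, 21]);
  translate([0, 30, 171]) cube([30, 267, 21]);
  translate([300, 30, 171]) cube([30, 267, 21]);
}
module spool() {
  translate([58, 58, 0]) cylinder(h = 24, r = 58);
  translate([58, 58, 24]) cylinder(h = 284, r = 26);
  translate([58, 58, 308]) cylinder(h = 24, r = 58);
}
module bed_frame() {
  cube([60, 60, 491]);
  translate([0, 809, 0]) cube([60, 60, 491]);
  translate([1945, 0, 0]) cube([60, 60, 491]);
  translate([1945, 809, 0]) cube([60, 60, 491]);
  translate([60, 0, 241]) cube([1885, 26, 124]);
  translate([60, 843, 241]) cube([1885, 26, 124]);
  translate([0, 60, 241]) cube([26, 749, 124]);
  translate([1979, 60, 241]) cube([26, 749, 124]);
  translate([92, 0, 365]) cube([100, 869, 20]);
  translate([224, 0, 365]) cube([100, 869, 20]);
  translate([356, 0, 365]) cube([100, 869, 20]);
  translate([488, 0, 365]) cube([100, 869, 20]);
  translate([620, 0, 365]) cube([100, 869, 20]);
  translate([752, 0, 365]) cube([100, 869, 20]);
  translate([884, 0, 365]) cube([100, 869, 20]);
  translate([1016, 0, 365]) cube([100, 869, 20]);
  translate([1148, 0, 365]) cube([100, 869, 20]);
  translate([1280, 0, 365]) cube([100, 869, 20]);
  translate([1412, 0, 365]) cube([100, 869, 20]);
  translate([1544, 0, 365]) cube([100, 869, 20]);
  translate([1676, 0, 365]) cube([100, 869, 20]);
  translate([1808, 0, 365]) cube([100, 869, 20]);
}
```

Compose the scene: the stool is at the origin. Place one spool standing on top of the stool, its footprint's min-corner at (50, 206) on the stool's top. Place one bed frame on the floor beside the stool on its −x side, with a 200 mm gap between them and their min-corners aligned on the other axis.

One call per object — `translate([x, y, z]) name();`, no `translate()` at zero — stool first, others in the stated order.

stool();
translate([50, 206, 432]) spool();
translate([-2205, 0, 0]) bed_frame();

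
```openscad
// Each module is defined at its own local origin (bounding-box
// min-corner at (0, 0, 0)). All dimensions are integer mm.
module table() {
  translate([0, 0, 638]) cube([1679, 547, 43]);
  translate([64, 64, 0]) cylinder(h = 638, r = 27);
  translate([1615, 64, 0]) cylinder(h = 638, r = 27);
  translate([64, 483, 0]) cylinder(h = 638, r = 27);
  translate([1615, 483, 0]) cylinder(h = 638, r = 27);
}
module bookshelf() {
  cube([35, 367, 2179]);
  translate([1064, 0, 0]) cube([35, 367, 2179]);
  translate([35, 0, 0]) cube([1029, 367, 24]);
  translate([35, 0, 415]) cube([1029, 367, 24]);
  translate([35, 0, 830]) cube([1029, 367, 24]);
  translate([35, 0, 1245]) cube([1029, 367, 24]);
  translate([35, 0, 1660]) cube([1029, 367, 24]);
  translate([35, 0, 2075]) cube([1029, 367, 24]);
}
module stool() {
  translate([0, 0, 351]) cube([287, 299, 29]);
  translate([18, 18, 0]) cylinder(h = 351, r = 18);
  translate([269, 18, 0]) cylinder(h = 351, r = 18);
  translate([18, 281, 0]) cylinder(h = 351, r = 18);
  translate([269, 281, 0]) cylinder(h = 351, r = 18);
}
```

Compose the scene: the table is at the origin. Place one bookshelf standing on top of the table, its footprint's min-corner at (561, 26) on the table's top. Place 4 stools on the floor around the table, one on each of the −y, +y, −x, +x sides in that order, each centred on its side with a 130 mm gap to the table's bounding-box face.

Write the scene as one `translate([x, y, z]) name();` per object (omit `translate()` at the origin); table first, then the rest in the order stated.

table();
translate([561, 26, 681]) bookshelf();
translate([696, -429, 0]) stool();
translate([696, 677, 0]) stool();
translate([-417, 124, 0]) stool();
translate([1809, 124, 0]) stool();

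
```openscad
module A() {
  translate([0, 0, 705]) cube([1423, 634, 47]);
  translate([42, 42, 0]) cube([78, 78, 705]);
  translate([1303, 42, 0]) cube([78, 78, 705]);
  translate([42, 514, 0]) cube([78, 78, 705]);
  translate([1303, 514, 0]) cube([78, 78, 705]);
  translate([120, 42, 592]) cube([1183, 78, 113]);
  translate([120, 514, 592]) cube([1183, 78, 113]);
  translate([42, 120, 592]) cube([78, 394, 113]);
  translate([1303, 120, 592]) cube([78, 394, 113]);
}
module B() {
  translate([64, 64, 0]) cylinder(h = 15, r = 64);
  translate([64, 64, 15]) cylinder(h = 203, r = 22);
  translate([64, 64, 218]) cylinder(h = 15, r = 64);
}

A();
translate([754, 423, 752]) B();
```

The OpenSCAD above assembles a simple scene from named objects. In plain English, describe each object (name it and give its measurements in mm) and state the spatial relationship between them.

A is a table with a 1423×634 mm rectangular top, 47 mm thick, top surface at z = 752 mm, supported by four 78×78 mm square legs, each inset 42 mm from the nearest pair of top edges, running from the floor. Four apron rails, 78 mm thick and 113 mm tall, run between adjacent legs with their top edges flush with the underside of the top and their outer faces flush with the legs' outer faces.

B is a spool: two coaxial disc flanges of radius 64 mm and thickness 15 mm, joined by a core cylinder of radius 22 mm and height 203 mm. The lower flange rests on z = 0 and the three cylinders share a vertical axis.

The spool is on top of the table.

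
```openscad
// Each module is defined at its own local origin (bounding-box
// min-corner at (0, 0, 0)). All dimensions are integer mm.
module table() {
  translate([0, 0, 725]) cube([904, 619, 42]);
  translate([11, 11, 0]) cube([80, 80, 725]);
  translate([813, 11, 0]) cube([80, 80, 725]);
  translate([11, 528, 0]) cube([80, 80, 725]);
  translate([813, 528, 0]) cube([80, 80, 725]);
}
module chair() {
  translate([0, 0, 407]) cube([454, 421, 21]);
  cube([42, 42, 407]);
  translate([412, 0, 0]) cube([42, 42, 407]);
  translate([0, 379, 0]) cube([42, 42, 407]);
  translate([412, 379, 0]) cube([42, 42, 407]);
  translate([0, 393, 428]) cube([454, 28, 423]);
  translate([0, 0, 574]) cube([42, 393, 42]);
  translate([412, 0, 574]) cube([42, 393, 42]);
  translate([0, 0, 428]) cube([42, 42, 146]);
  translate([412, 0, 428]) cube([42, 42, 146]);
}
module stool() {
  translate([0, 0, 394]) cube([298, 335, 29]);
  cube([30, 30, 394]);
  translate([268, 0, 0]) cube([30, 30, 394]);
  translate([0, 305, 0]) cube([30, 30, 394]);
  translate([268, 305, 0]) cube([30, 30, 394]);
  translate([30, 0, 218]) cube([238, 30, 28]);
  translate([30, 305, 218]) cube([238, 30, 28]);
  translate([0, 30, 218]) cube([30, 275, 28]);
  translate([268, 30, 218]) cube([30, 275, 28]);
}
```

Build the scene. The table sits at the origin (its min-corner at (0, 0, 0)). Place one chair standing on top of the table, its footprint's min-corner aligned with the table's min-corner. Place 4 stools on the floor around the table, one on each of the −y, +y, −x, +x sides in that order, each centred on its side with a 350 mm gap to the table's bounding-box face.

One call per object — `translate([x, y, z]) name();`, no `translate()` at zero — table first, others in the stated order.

table();
translate([0, 0, 767]) chair();
translate([303, -685, 0]) stool();
translate([303, 969, 0]) stool();
translate([-648, 142, 0]) stool();
translate([1254, 142, 0]) stool();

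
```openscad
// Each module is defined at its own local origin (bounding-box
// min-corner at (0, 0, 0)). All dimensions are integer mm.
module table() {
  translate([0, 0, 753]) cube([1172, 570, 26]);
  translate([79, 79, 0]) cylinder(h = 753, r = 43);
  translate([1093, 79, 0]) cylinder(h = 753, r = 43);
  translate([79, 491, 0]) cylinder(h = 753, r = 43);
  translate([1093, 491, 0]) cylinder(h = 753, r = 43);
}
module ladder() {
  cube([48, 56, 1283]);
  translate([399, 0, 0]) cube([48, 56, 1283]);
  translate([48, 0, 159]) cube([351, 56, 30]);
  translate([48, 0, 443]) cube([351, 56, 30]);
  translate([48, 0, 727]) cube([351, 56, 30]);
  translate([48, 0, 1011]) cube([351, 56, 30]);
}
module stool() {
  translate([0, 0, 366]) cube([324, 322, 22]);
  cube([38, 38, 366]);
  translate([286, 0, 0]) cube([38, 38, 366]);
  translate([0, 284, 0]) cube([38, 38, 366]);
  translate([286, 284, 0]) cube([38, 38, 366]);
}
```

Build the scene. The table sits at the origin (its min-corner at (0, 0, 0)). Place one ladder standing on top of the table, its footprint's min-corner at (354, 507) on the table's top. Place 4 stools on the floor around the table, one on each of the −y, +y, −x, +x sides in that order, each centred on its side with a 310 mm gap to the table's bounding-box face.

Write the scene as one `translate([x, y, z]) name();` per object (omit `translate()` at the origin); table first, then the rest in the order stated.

table();
translate([354, 507, 779]) ladder();
translate([424, -632, 0]) stool();
translate([424, 880, 0]) stool();
translate([-634, 124, 0]) stool();
translate([1482, 124, 0]) stool();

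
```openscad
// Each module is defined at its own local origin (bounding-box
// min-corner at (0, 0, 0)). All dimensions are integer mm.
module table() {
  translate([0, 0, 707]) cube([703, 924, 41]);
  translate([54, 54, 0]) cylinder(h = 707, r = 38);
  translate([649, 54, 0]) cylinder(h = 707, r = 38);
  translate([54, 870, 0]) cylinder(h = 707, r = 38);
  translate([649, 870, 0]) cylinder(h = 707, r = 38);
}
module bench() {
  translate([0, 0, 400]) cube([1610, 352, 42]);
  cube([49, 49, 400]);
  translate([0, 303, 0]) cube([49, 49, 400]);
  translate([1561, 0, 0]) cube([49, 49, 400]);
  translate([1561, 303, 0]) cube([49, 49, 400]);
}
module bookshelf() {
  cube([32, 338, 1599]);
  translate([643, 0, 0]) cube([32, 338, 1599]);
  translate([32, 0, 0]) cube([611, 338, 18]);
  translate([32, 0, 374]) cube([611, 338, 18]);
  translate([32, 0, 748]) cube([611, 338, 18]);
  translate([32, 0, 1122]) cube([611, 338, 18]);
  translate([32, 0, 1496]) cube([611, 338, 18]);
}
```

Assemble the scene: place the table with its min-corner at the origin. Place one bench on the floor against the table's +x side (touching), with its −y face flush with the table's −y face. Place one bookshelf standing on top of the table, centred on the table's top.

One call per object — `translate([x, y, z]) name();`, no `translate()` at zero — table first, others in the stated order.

table();
translate([703, 0, 0]) bench();
translate([14, 293, 748]) bookshelf();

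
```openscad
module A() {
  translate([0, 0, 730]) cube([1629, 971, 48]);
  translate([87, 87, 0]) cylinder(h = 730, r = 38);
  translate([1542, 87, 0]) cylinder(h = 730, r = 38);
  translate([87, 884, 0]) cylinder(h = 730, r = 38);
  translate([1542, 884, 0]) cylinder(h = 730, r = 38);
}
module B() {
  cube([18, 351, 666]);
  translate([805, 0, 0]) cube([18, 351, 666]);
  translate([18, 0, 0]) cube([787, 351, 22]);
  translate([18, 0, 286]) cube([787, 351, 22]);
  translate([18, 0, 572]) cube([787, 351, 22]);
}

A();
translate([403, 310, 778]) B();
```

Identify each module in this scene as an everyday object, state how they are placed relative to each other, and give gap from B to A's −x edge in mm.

A is a table. B is a bookshelf. The bookshelf is on top of the table, centred. The gap from the bookshelf to the table's −x edge is 403 mm.

The bookshelf's min-x is at 403; the table's min-x is 0; gap = 403 mm.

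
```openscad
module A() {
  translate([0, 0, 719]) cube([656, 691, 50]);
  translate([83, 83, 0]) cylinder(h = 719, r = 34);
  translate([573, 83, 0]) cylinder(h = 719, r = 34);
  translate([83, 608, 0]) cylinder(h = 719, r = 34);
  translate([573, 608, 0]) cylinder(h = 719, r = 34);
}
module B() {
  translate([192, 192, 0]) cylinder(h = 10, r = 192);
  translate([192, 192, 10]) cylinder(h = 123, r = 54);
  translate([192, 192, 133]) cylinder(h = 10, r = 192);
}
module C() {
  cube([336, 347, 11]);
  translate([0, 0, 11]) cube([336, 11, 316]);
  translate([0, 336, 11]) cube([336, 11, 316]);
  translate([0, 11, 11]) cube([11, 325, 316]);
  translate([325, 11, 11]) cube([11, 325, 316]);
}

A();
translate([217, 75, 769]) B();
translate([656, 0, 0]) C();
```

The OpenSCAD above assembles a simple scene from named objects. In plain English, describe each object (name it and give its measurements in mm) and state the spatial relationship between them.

A is a rectangular dining table. The top is 656×691×50 mm with its upper surface at z = 769 mm. It stands on four round legs of 68 mm diameter, each leg's bounding box inset 49 mm from the nearest pair of top edges, running from the floor to the underside of the top.

B is a spool: two coaxial disc flanges of radius 192 mm and thickness 10 mm, joined by a core cylinder of radius 54 mm and height 123 mm. The lower flange rests on z = 0 and the three cylinders share a vertical axis.

C is an open storage box with external size 336×347×327 mm and wall thickness 11 mm (the base is also 11 mm thick). The base covers the whole footprint; the four walls stand on the base, with the y-facing walls full-width and the x-facing walls fitting between their inner faces.

The spool is on top of the table. The open box is against the table's +x side, with their −y faces flush.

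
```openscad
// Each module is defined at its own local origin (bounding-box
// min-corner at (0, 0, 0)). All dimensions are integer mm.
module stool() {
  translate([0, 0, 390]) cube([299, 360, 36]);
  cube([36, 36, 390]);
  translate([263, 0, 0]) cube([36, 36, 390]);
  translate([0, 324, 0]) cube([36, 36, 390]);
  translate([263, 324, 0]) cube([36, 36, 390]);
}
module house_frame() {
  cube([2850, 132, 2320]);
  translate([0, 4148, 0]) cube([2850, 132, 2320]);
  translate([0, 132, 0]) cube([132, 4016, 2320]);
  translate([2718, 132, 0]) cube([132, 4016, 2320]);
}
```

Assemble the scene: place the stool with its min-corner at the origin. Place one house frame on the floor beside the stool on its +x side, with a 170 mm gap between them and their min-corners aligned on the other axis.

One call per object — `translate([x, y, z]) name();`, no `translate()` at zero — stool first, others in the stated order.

stool();
translate([469, 0, 0]) house_frame();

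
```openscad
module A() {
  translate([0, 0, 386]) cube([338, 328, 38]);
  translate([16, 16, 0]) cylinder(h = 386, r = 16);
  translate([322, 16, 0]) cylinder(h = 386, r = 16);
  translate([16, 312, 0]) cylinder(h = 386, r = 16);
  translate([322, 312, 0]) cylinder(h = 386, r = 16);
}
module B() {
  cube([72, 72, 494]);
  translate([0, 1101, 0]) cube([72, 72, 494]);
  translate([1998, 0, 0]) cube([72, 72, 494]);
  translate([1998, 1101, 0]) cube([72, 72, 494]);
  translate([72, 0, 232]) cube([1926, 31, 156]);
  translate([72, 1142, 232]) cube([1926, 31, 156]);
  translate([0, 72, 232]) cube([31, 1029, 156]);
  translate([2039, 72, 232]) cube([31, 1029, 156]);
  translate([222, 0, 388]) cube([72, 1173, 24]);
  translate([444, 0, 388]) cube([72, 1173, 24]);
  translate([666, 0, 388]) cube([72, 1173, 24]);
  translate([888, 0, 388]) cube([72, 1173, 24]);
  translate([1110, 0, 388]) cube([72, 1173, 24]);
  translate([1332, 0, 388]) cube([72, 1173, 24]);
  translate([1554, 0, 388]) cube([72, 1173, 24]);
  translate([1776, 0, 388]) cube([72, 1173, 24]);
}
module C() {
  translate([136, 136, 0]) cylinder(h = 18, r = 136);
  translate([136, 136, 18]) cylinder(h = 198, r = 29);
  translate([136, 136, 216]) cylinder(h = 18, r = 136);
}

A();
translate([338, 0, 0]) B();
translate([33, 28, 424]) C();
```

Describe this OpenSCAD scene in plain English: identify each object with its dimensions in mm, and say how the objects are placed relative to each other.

A is a four-legged stool. The seat is a 338×328×38 mm slab whose top surface is at z = 424 mm; four round legs, each 32 mm in diameter, run from the floor (z = 0) to the underside of the seat, each leg's axis is inset half a diameter from the nearest pair of seat edges (so the leg's bounding box is flush with the corner).

B is a bed frame 2070 mm long (x) by 1173 mm wide (y). Four 72×72 mm corner posts, 494 mm tall, at the corners of the footprint. Four rails of 31 mm thickness and 156 mm height run between adjacent posts with their undersides at z = 232 mm, their outer faces flush with the outside of the frame (the two x-running rails run between the posts' inner faces; the two y-running rails run between the posts' inner faces). 8 slats, each 72 mm wide (x) and 24 mm thick, lie across the top of the two x-running rails, running the full 1173 mm width of the frame in y; the slats are evenly spaced along x between the inner faces of the end posts with equal gaps (rounded down to the nearest mm) at the −x end and between each pair — any rounding remainder accumulates at the +x end.

C is a spool: two coaxial disc flanges of radius 136 mm and thickness 18 mm, joined by a core cylinder of radius 29 mm and height 198 mm. The lower flange rests on z = 0 and the three cylinders share a vertical axis.

The bed frame is against the stool's +x side, with their −y faces flush. The spool is on top of the stool, centred.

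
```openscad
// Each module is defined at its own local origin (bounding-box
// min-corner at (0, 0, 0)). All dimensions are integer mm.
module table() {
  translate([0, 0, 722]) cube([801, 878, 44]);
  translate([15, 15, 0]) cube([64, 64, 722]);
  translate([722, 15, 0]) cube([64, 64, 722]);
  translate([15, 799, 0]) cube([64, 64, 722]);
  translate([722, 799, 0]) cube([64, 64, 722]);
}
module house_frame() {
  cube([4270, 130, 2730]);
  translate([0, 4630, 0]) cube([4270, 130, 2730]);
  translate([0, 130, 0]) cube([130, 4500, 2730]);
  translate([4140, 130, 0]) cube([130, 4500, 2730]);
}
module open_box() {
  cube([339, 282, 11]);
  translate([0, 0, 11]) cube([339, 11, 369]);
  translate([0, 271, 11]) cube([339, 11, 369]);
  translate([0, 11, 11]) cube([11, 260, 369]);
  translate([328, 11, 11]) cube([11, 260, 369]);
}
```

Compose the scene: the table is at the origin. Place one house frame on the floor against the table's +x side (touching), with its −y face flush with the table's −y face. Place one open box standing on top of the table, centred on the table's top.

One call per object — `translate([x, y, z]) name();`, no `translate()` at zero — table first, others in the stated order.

table();
translate([801, 0, 0]) house_frame();
translate([231, 298, 766]) open_box();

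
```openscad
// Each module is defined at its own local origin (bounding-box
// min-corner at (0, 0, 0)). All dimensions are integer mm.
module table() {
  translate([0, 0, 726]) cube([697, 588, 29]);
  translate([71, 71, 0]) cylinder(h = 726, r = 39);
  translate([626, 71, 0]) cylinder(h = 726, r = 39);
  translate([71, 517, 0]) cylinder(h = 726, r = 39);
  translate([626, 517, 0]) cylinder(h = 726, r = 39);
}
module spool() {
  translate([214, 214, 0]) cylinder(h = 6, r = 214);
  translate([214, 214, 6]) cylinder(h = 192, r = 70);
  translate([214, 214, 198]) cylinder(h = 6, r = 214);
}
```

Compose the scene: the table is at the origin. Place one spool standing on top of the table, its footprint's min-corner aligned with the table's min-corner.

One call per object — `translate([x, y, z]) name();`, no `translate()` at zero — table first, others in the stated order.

table();
translate([0, 0, 755]) spool();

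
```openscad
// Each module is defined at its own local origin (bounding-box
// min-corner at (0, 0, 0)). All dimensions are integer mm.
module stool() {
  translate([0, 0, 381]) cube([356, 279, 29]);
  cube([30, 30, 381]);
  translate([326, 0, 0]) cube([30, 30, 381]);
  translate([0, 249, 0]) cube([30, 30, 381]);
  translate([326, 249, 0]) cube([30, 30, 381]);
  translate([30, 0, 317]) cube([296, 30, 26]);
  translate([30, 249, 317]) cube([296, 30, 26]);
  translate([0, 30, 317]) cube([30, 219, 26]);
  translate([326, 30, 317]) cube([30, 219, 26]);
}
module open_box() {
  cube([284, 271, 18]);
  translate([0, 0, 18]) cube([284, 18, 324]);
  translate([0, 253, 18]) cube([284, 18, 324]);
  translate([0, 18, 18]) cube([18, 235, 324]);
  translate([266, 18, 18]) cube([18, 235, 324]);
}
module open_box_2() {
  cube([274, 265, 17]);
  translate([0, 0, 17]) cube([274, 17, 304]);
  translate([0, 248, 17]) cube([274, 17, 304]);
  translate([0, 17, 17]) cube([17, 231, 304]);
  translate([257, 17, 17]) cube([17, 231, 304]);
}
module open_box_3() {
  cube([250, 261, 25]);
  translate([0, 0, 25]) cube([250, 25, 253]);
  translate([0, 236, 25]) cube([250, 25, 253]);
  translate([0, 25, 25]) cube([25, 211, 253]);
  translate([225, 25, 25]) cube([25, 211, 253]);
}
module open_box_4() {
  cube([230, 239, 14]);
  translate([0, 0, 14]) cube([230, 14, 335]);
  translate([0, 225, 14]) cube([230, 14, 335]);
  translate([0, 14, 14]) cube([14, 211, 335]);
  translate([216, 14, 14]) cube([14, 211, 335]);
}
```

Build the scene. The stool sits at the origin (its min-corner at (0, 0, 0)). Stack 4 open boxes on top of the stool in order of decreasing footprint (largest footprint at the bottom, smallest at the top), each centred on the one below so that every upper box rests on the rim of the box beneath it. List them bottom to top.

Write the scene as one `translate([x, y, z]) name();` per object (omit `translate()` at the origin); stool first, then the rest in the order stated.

stool();
translate([36, 4, 410]) open_box();
translate([41, 7, 752]) open_box_2();
translate([53, 9, 1073]) open_box_3();
translate([63, 20, 1351]) open_box_4();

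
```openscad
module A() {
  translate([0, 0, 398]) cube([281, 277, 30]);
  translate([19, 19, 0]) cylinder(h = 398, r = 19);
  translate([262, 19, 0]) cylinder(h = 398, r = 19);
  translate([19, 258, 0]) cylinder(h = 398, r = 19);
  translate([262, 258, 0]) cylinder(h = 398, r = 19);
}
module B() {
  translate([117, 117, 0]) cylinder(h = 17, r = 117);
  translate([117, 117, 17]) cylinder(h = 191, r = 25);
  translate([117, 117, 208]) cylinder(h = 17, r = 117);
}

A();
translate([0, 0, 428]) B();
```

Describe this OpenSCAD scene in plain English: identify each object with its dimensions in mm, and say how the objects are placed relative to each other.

A is a four-legged stool. The seat is a 281×277×30 mm slab whose top surface is at z = 428 mm; four round legs, each 38 mm in diameter, run from the floor (z = 0) to the underside of the seat, each leg's axis is inset half a diameter from the nearest pair of seat edges (so the leg's bounding box is flush with the corner).

B is a spool: two coaxial disc flanges of radius 117 mm and thickness 17 mm, joined by a core cylinder of radius 25 mm and height 191 mm. The lower flange rests on z = 0 and the three cylinders share a vertical axis.

The spool is on top of the stool.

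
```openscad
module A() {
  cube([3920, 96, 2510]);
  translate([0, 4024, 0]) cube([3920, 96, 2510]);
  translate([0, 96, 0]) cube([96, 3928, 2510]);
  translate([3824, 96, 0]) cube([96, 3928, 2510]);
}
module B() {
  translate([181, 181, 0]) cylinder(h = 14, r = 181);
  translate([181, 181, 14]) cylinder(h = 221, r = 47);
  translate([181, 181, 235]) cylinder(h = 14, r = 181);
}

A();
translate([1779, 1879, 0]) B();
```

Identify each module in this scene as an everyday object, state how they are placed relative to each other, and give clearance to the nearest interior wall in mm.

Clearances: x = 1683, y = 1783; minimum 1683 mm.

A is a house frame. B is a spool. The spool sits inside the house frame, centred. The clearance to the nearest interior wall is 1683 mm.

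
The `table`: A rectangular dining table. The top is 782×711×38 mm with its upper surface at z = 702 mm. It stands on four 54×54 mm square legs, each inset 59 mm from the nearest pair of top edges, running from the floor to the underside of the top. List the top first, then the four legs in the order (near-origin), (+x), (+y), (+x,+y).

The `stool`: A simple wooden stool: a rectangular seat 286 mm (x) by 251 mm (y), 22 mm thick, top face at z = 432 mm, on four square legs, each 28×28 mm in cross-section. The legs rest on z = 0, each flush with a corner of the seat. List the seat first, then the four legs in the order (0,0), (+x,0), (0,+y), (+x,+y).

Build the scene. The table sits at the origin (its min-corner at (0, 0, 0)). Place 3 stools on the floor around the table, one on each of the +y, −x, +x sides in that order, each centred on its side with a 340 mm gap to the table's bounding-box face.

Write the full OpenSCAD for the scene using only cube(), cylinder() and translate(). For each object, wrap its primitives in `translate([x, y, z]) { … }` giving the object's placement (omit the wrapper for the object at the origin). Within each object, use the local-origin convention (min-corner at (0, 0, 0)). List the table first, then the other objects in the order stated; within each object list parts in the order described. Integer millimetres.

translate([0, 0, 664]) cube([782, 711, 38]);
translate([59, 59, 0]) cube([54, 54, 664]);
translate([669, 59, 0]) cube([54, 54, 664]);
translate([59, 598, 0]) cube([54, 54, 664]);
translate([669, 598, 0]) cube([54, 54, 664]);
translate([248, 1051, 0]) {
  translate([0, 0, 410]) cube([286, 251, 22]);
  cube([28, 28, 410]);
  translate([258, 0, 0]) cube([28, 28, 410]);
  translate([0, 223, 0]) cube([28, 28, 410]);
  translate([258, 223, 0]) cube([28, 28, 410]);
}
translate([-626, 230, 0]) {
  translate([0, 0, 410]) cube([286, 251, 22]);
  cube([28, 28, 410]);
  translate([258, 0, 0]) cube([28, 28, 410]);
  translate([0, 223, 0]) cube([28, 28, 410]);
  translate([258, 223, 0]) cube([28, 28, 410]);
}
translate([1122, 230, 0]) {
  translate([0, 0, 410]) cube([286, 251, 22]);
  cube([28, 28, 410]);
  translate([258, 0, 0]) cube([28, 28, 410]);
  translate([0, 223, 0]) cube([28, 28, 410]);
  translate([258, 223, 0]) cube([28, 28, 410]);
}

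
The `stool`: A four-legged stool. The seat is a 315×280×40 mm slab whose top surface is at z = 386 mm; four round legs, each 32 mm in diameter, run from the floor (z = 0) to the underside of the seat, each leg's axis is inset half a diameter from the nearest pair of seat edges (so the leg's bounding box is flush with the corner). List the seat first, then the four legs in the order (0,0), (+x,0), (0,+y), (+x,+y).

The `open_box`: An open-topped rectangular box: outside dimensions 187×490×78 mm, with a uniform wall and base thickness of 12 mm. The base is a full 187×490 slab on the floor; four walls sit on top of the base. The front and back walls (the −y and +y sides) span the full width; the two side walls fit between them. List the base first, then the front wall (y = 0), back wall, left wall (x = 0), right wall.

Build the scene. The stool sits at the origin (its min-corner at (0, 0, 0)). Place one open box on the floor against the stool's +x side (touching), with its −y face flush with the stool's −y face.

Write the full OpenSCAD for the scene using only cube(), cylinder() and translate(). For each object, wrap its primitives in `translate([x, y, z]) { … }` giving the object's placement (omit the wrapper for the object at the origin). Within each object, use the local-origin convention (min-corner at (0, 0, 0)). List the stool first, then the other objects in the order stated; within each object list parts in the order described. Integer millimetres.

translate([0, 0, 346]) cube([315, 280, 40]);
translate([16, 16, 0]) cylinder(h = 346, r = 16);
translate([299, 16, 0]) cylinder(h = 346, r = 16);
translate([16, 264, 0]) cylinder(h = 346, r = 16);
translate([299, 264, 0]) cylinder(h = 346, r = 16);
translate([315, 0, 0]) {
  cube([187, 490, 12]);
  translate([0, 0, 12]) cube([187, 12, 66]);
  translate([0, 478, 12]) cube([187, 12, 66]);
  translate([0, 12, 12]) cube([12, 466, 66]);
  translate([175, 12, 12]) cube([12, 466, 66]);
}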